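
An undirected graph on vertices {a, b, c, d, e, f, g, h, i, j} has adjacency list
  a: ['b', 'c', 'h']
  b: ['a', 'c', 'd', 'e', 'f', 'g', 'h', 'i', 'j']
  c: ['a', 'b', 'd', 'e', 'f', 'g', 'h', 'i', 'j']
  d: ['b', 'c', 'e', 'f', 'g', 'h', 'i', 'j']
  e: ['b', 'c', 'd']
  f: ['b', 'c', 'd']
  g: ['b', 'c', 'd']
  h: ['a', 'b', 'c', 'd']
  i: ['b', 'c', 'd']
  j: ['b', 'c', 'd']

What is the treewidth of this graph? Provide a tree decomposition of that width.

Treewidth 3.
One such decomposition:
Bags: B1 = {a, b, c, h}  B2 = {b, c, d, h}  B3 = {b, c, d, e}  B4 = {b, c, d, f}  B5 = {b, c, d, g}  B6 = {b, c, d, j}  B7 = {b, c, d, i}
Tree: B1–B2, B2–B3, B2–B4, B4–B5, B3–B6, B5–B7

Every bag has size at most 4, so the width is 4 − 1 = 3 and tw(G) ≤ 3. Conversely, {b, c, d, f} is a clique of size 4, and the vertices of any clique must share a bag in every tree decomposition; so some bag has ≥ 4 vertices and tw(G) ≥ 3. Combining the bounds, tw(G) = 3.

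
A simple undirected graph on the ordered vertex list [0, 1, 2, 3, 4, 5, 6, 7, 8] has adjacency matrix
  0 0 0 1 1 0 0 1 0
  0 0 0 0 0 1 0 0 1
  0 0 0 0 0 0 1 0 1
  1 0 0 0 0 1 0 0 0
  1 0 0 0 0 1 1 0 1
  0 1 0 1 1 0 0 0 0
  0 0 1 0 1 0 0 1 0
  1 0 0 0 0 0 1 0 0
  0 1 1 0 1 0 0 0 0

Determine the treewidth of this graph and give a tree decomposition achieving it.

The largest bag has 4 vertices, giving width 3; this decomposition certifies tw(G) ≤ 3. For the lower bound: the 4 vertex sets {0,3,7}, {5}, {4}, {1,2,6,8} are disjoint, each induces a connected subgraph, and every pair is joined by at least one edge of G. Contracting each set to a single vertex therefore yields K_{4} as a minor, and since treewidth is minor-monotone, tw(G) ≥ tw(K_{4}) = 3. Combining the bounds, tw(G) = 3.

Treewidth 3.
One such decomposition:
Bags: B1 = {0, 3, 5, 7}  B2 = {0, 4, 5, 7}  B3 = {4, 5, 6, 7}  B4 = {1, 4, 5, 6}  B5 = {1, 4, 6, 8}  B6 = {1, 2, 6, 8}
Tree: B1–B2, B2–B3, B3–B4, B4–B5, B5–B6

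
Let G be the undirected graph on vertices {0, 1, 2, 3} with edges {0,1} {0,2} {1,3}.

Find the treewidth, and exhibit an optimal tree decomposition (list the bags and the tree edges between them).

Each bag holds 2 vertices, so the decomposition has width 1, which upper-bounds the treewidth. Since G has at least one edge (e.g. 2–0), it is not an edgeless graph, so tw(G) ≥ 1. The upper and lower bounds meet at 1, so that is the treewidth.

Treewidth 1.
One optimal decomposition is:
Bags: B1 = {0, 2}  B2 = {0, 1}  B3 = {1, 3}
Tree: B1–B2, B2–B3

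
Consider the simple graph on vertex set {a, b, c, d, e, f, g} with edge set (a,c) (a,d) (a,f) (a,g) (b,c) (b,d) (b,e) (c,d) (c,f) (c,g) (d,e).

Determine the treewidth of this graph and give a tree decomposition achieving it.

Treewidth 2.
One optimal decomposition is:
Bags: B1 = {a, c, g}  B2 = {a, c, d}  B3 = {a, c, f}  B4 = {b, c, d}  B5 = {b, d, e}
Tree: B1–B2, B1–B3, B2–B4, B4–B5

The largest bag has 3 vertices, giving width 2; this decomposition certifies tw(G) ≤ 2. On the other hand G contains the 3-clique {b, d, e}. A clique must lie in a single bag of any decomposition, so no decomposition can have width below 2. Combining the bounds, tw(G) = 2.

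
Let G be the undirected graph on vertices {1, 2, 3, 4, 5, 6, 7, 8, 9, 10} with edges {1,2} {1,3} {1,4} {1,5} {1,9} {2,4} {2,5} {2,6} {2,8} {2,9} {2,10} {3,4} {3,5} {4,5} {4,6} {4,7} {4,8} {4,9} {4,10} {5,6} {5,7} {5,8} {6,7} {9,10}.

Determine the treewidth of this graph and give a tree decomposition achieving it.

Each bag holds 4 vertices, so the decomposition has width 3, which upper-bounds the treewidth. On the other hand G contains the 4-clique {1, 2, 4, 9}. A clique must lie in a single bag of any decomposition, so no decomposition can have width below 3. Combining the bounds, tw(G) = 3.

Treewidth 3.
Bags: B1 = {1, 2, 4, 5}  B2 = {1, 2, 4, 9}  B3 = {2, 4, 5, 6}  B4 = {4, 5, 6, 7}  B5 = {2, 4, 9, 10}  B6 = {2, 4, 5, 8}  B7 = {1, 3, 4, 5}
Tree: B1–B2, B1–B3, B3–B4, B2–B5, B3–B6, B1–B7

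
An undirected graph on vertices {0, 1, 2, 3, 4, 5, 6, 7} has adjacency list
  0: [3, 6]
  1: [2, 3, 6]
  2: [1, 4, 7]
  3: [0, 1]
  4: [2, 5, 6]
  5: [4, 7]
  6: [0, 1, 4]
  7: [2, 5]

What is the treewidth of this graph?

A width-2 tree decomposition is:
Bags: B1 = {0, 3, 6}  B2 = {1, 3, 6}  B3 = {1, 4, 6}  B4 = {1, 2, 4}  B5 = {2, 4, 5}  B6 = {2, 5, 7}
Tree: B1–B2, B2–B3, B3–B4, B4–B5, B5–B6
The largest bag has 3 vertices, giving width 2; this decomposition certifies tw(G) ≤ 2. The edges 0–3–1–6–0 form a cycle, so G is not a tree and its treewidth is at least 2. Hence tw(G) = 2 exactly.

2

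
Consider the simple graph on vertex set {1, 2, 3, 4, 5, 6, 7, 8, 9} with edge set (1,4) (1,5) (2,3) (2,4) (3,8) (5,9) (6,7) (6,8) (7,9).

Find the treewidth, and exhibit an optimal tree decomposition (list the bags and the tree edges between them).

The largest bag has 3 vertices, giving width 2; this decomposition certifies tw(G) ≤ 2. The edges 1–4–2–3–8–6–7–9–5–1 form a cycle, so G is not a tree and its treewidth is at least 2. Combining the bounds, tw(G) = 2.

Treewidth 2.
One optimal decomposition is:
Bags: B1 = {1, 2, 4}  B2 = {1, 2, 3}  B3 = {1, 3, 8}  B4 = {1, 6, 8}  B5 = {1, 6, 7}  B6 = {1, 7, 9}  B7 = {1, 5, 9}
Tree: B1–B2, B2–B3, B3–B4, B4–B5, B5–B6, B6–B7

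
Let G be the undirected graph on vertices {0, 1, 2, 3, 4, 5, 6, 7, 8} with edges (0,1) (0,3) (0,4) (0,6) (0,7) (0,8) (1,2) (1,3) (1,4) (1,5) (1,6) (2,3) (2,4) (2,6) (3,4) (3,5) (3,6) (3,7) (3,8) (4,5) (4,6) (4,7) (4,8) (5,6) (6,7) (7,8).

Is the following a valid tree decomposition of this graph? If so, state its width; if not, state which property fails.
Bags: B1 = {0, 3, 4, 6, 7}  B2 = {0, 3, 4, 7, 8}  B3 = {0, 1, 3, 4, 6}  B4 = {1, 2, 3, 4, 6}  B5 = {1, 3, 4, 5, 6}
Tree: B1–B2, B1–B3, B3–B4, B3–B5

Yes; width 4.

Vertex coverage: the bags together contain {0, 1, 2, 3, 4, 5, 6, 7, 8}, the full vertex set. Edge coverage: each edge of G has both endpoints in at least one bag. Running intersection: for every vertex, the bags containing it form a connected subtree. All three properties hold, so this is a valid tree decomposition of width max|bag| − 1 = 4, and hence tw(G) ≤ 4.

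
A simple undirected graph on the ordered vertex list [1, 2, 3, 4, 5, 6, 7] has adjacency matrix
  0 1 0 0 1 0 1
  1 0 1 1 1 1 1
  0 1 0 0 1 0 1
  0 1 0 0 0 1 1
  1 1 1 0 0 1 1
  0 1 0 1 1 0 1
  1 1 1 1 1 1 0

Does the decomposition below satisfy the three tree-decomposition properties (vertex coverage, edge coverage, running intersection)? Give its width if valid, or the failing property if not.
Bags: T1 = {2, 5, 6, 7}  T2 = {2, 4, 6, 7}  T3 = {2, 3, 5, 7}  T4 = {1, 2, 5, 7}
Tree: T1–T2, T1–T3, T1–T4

Vertex coverage: the bags together contain {1, 2, 3, 4, 5, 6, 7}, the full vertex set. Edge coverage: each edge of G has both endpoints in at least one bag. Running intersection: for every vertex, the bags containing it form a connected subtree. All three properties hold, so this is a valid tree decomposition of width max|bag| − 1 = 3, and hence tw(G) ≤ 3.

Yes; width 3.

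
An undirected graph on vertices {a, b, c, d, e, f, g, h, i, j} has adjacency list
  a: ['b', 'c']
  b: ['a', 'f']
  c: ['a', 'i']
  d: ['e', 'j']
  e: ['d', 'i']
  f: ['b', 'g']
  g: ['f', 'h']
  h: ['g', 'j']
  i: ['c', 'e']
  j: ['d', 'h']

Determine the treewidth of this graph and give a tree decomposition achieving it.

Treewidth 2.
One such decomposition:
Bags: B1 = {g, h, j}  B2 = {d, g, j}  B3 = {d, e, g}  B4 = {e, g, i}  B5 = {c, g, i}  B6 = {a, c, g}  B7 = {a, b, g}  B8 = {b, f, g}
Tree: B1–B2, B2–B3, B3–B4, B4–B5, B5–B6, B6–B7, B7–B8

The largest bag has 3 vertices, giving width 2; this decomposition certifies tw(G) ≤ 2. The edges g–h–j–d–e–i–c–a–b–f–g form a cycle, so G is not a tree and its treewidth is at least 2. The upper and lower bounds meet at 2, so that is the treewidth.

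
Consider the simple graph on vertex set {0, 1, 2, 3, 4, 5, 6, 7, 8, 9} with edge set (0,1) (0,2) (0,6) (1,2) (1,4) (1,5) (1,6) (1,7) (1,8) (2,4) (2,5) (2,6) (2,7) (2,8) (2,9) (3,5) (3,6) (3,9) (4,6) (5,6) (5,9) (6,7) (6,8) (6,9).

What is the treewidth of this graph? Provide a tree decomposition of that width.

Treewidth 3.
One optimal decomposition is:
Bags: B1 = {1, 2, 6, 8}  B2 = {1, 2, 6, 7}  B3 = {1, 2, 5, 6}  B4 = {2, 5, 6, 9}  B5 = {1, 2, 4, 6}  B6 = {0, 1, 2, 6}  B7 = {3, 5, 6, 9}
Tree: B1–B2, B2–B3, B3–B4, B3–B5, B5–B6, B4–B7

The largest bag has 4 vertices, giving width 3; this decomposition certifies tw(G) ≤ 3. On the other hand G contains the 4-clique {0, 1, 2, 6}. A clique must lie in a single bag of any decomposition, so no decomposition can have width below 3. Combining the bounds, tw(G) = 3.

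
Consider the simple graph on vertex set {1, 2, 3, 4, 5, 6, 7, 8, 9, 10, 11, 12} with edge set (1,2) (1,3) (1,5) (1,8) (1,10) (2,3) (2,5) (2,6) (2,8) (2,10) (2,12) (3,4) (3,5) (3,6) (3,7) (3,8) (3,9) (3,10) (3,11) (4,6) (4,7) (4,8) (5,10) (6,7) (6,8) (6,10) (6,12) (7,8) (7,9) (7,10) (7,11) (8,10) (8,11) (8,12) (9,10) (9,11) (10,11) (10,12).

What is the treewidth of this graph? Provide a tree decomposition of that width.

The largest bag has 5 vertices, giving width 4; this decomposition certifies tw(G) ≤ 4. On the other hand G contains the 5-clique {1, 2, 3, 8, 10}. A clique must lie in a single bag of any decomposition, so no decomposition can have width below 4. The upper and lower bounds meet at 4, so that is the treewidth.

Treewidth 4.
Bags: B1 = {3, 7, 8, 10, 11}  B2 = {3, 6, 7, 8, 10}  B3 = {3, 4, 6, 7, 8}  B4 = {2, 3, 6, 8, 10}  B5 = {1, 2, 3, 8, 10}  B6 = {2, 6, 8, 10, 12}  B7 = {3, 7, 9, 10, 11}  B8 = {1, 2, 3, 5, 10}
Tree: B1–B2, B2–B3, B2–B4, B4–B5, B4–B6, B1–B7, B5–B8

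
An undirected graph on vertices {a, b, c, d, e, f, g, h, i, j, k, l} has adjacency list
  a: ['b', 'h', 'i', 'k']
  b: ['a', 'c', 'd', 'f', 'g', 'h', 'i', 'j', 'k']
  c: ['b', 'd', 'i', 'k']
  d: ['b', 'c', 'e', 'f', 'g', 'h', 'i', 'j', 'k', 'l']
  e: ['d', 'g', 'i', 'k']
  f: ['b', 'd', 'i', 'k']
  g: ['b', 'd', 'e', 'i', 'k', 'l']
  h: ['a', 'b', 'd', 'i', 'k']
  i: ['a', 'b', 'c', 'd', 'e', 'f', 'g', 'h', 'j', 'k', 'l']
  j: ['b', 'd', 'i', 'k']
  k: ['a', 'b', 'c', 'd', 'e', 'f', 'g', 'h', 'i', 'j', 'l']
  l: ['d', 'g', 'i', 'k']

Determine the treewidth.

A width-4 tree decomposition is:
Bags: B1 = {d, e, g, i, k}  B2 = {b, d, g, i, k}  B3 = {b, d, h, i, k}  B4 = {d, g, i, k, l}  B5 = {b, c, d, i, k}  B6 = {b, d, i, j, k}  B7 = {a, b, h, i, k}  B8 = {b, d, f, i, k}
Tree: B1–B2, B2–B3, B2–B4, B2–B5, B2–B6, B3–B7, B2–B8
Every bag has size at most 5, so the width is 5 − 1 = 4 and tw(G) ≤ 4. On the other hand G contains the 5-clique {d, e, g, i, k}. A clique must lie in a single bag of any decomposition, so no decomposition can have width below 4. Combining the bounds, tw(G) = 4.

4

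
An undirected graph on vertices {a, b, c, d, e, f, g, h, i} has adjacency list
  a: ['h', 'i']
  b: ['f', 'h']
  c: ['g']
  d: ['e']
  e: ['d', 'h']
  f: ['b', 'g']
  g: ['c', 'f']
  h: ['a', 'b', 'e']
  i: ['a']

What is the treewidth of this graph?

A width-1 tree decomposition is:
Bags: B1 = {e, h}  B2 = {b, h}  B3 = {a, h}  B4 = {b, f}  B5 = {d, e}  B6 = {a, i}  B7 = {f, g}  B8 = {c, g}
Tree: B1–B2, B2–B3, B2–B4, B1–B5, B3–B6, B4–B7, B7–B8
Each bag holds 2 vertices, so the decomposition has width 1, which upper-bounds the treewidth. G has an edge, so its treewidth is at least 1. Hence tw(G) = 1 exactly.

1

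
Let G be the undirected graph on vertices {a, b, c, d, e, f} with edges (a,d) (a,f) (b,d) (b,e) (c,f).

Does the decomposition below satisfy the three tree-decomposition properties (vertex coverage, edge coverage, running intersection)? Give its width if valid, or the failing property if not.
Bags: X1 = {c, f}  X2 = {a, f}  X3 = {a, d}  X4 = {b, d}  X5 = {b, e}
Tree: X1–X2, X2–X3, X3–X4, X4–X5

Vertex coverage: the bags together contain {a, b, c, d, e, f}, the full vertex set. Edge coverage: each edge of G has both endpoints in at least one bag. Running intersection: for every vertex, the bags containing it form a connected subtree. All three properties hold, so this is a valid tree decomposition of width max|bag| − 1 = 1, and hence tw(G) ≤ 1.

Yes; width 1.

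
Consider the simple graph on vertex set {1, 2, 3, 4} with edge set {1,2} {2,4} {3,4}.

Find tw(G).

A width-1 tree decomposition is:
Bags: B1 = {1, 2}  B2 = {2, 4}  B3 = {3, 4}
Tree: B1–B2, B2–B3
Each bag holds 2 vertices, so the decomposition has width 1, which upper-bounds the treewidth. Since G has at least one edge (e.g. 1–2), it is not an edgeless graph, so tw(G) ≥ 1. The upper and lower bounds meet at 1, so that is the treewidth.

1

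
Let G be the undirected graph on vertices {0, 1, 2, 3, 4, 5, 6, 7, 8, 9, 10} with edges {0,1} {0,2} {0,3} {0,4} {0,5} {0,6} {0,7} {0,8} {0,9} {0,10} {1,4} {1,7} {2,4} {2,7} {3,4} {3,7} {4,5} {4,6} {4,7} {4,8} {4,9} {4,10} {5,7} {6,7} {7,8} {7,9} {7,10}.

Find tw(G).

A width-3 tree decomposition is:
Bags: B1 = {0, 4, 7, 8}  B2 = {0, 4, 6, 7}  B3 = {0, 4, 7, 10}  B4 = {0, 2, 4, 7}  B5 = {0, 1, 4, 7}  B6 = {0, 3, 4, 7}  B7 = {0, 4, 5, 7}  B8 = {0, 4, 7, 9}
Tree: B1–B2, B1–B3, B1–B4, B4–B5, B5–B6, B1–B7, B5–B8
Each bag holds 4 vertices, so the decomposition has width 3, which upper-bounds the treewidth. On the other hand G contains the 4-clique {0, 1, 4, 7}. A clique must lie in a single bag of any decomposition, so no decomposition can have width below 3. Combining the bounds, tw(G) = 3.

3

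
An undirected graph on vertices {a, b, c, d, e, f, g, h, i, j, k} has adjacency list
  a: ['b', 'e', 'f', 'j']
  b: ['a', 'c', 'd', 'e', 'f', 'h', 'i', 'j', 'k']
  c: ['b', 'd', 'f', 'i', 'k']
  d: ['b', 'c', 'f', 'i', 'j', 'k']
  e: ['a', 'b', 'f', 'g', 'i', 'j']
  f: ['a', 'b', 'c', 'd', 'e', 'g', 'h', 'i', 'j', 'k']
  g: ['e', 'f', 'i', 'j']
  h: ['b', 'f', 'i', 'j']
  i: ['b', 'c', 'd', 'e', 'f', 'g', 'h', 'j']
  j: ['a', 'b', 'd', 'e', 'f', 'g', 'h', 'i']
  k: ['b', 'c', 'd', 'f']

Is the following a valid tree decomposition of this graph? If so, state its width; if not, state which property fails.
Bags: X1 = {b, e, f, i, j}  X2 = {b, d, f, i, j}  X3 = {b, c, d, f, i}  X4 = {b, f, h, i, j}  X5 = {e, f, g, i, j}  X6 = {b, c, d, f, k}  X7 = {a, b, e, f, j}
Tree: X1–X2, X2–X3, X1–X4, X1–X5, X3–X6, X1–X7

Yes; width 4.

Checking the three conditions: (i) the bags cover all of {a, b, c, d, e, f, g, h, i, j, k}; (ii) for each edge, some bag contains both endpoints; (iii) the bags containing any fixed vertex form a subtree. All hold, so the decomposition is valid with width 5 − 1 = 4.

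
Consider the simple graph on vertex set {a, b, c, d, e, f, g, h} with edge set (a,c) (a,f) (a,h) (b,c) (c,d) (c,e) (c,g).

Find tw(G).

A width-1 tree decomposition is:
Bags: B1 = {a, h}  B2 = {a, c}  B3 = {c, g}  B4 = {c, e}  B5 = {b, c}  B6 = {a, f}  B7 = {c, d}
Tree: B1–B2, B2–B3, B2–B4, B4–B5, B2–B6, B5–B7
The largest bag has 2 vertices, giving width 1; this decomposition certifies tw(G) ≤ 1. G has an edge, so its treewidth is at least 1. The upper and lower bounds meet at 1, so that is the treewidth.

1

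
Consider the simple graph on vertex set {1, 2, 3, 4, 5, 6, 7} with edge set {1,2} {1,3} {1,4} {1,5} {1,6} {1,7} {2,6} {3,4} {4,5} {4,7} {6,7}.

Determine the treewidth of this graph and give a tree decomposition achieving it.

Treewidth 2.
One optimal decomposition is:
Bags: B1 = {1, 6, 7}  B2 = {1, 2, 6}  B3 = {1, 4, 7}  B4 = {1, 4, 5}  B5 = {1, 3, 4}
Tree: B1–B2, B1–B3, B3–B4, B4–B5

The largest bag has 3 vertices, giving width 2; this decomposition certifies tw(G) ≤ 2. On the other hand G contains the 3-clique {1, 2, 6}. A clique must lie in a single bag of any decomposition, so no decomposition can have width below 2. Hence tw(G) = 2 exactly.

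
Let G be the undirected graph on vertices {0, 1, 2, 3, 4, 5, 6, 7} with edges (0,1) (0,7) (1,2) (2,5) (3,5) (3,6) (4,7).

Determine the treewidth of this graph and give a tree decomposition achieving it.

Treewidth 1.
One such decomposition:
Bags: B1 = {4, 7}  B2 = {0, 7}  B3 = {0, 1}  B4 = {1, 2}  B5 = {2, 5}  B6 = {3, 5}  B7 = {3, 6}
Tree: B1–B2, B2–B3, B3–B4, B4–B5, B5–B6, B6–B7

Each bag holds 2 vertices, so the decomposition has width 1, which upper-bounds the treewidth. G has an edge, so its treewidth is at least 1. The upper and lower bounds meet at 1, so that is the treewidth.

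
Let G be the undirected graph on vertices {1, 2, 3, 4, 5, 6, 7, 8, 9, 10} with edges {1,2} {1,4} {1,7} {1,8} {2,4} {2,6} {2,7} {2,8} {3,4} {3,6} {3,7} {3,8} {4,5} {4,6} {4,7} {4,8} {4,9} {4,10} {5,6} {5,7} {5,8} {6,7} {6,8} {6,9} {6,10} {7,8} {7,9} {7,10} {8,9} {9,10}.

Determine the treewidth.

A width-4 tree decomposition is:
Bags: B1 = {4, 6, 7, 8, 9}  B2 = {2, 4, 6, 7, 8}  B3 = {1, 2, 4, 7, 8}  B4 = {4, 5, 6, 7, 8}  B5 = {4, 6, 7, 9, 10}  B6 = {3, 4, 6, 7, 8}
Tree: B1–B2, B2–B3, B1–B4, B1–B5, B1–B6
The largest bag has 5 vertices, giving width 4; this decomposition certifies tw(G) ≤ 4. On the other hand G contains the 5-clique {1, 2, 4, 7, 8}. A clique must lie in a single bag of any decomposition, so no decomposition can have width below 4. Hence tw(G) = 4 exactly.

4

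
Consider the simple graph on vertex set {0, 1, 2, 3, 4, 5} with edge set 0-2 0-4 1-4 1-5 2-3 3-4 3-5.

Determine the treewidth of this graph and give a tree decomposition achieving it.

Treewidth 2.
Bags: B1 = {1, 4, 5}  B2 = {3, 4, 5}  B3 = {0, 3, 4}  B4 = {0, 2, 3}
Tree: B1–B2, B2–B3, B3–B4

The largest bag has 3 vertices, giving width 2; this decomposition certifies tw(G) ≤ 2. For the lower bound, G contains the cycle 1–5–3–4–1, so G is not a forest; only forests have treewidth ≤ 1, hence tw(G) ≥ 2. Therefore the treewidth is 2.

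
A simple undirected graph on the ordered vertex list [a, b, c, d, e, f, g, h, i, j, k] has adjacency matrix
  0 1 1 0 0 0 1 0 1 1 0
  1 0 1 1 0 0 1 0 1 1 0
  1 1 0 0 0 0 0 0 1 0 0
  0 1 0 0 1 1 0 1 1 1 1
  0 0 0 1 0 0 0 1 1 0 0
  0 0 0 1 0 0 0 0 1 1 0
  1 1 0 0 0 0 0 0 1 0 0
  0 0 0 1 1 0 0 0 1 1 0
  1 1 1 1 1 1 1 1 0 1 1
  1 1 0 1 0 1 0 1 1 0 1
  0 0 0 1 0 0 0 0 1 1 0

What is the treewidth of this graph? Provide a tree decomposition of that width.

Treewidth 3.
One such decomposition:
Bags: B1 = {a, b, i, j}  B2 = {b, d, i, j}  B3 = {d, f, i, j}  B4 = {d, h, i, j}  B5 = {a, b, g, i}  B6 = {a, b, c, i}  B7 = {d, i, j, k}  B8 = {d, e, h, i}
Tree: B1–B2, B2–B3, B2–B4, B1–B5, B1–B6, B3–B7, B4–B8

Each bag holds 4 vertices, so the decomposition has width 3, which upper-bounds the treewidth. Conversely, {d, h, i, j} is a clique of size 4, and the vertices of any clique must share a bag in every tree decomposition; so some bag has ≥ 4 vertices and tw(G) ≥ 3. The upper and lower bounds meet at 3, so that is the treewidth.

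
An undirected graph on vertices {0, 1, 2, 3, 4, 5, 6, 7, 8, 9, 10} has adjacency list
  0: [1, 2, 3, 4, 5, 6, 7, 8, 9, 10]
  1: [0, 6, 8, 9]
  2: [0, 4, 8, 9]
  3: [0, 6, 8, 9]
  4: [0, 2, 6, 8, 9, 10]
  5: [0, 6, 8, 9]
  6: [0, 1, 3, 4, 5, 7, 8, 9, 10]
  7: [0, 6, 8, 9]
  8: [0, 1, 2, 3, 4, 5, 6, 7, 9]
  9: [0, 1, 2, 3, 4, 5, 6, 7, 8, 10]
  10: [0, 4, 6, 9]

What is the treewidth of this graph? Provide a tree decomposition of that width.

Every bag has size at most 5, so the width is 5 − 1 = 4 and tw(G) ≤ 4. On the other hand G contains the 5-clique {0, 2, 4, 8, 9}. A clique must lie in a single bag of any decomposition, so no decomposition can have width below 4. Therefore the treewidth is 4.

Treewidth 4.
Bags: B1 = {0, 6, 7, 8, 9}  B2 = {0, 4, 6, 8, 9}  B3 = {0, 2, 4, 8, 9}  B4 = {0, 3, 6, 8, 9}  B5 = {0, 1, 6, 8, 9}  B6 = {0, 5, 6, 8, 9}  B7 = {0, 4, 6, 9, 10}
Tree: B1–B2, B2–B3, B1–B4, B1–B5, B4–B6, B2–B7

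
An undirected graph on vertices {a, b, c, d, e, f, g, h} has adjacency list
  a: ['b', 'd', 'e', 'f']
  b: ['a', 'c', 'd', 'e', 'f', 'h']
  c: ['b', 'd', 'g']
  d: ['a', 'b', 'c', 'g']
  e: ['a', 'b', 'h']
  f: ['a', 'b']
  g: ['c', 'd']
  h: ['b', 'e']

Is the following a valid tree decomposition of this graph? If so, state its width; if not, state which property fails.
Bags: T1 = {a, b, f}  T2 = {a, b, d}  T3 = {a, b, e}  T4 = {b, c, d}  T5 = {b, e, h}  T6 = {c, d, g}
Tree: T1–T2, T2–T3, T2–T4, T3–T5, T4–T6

Yes; width 2.

Vertex coverage: the bags together contain {a, b, c, d, e, f, g, h}, the full vertex set. Edge coverage: each edge of G has both endpoints in at least one bag. Running intersection: for every vertex, the bags containing it form a connected subtree. All three properties hold, so this is a valid tree decomposition of width max|bag| − 1 = 2, and hence tw(G) ≤ 2.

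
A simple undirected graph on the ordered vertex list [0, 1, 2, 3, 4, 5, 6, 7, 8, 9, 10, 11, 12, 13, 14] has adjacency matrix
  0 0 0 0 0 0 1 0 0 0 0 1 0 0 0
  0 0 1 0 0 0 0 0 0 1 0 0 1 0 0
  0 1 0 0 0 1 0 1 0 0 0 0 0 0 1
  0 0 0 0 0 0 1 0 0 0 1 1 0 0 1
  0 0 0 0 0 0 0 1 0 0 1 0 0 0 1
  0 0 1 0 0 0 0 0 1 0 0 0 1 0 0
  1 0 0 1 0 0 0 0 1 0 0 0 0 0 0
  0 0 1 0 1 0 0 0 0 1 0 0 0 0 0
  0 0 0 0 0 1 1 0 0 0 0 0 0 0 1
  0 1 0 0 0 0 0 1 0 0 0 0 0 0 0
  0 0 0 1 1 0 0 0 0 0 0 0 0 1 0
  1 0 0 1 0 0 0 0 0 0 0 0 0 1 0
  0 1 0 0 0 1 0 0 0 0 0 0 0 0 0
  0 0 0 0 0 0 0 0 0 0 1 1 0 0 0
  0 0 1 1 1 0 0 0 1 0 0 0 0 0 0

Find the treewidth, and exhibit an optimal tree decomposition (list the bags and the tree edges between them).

Every bag has size at most 4, so the width is 4 − 1 = 3 and tw(G) ≤ 3. For the lower bound: the 4 vertex sets {0,11,13}, {10}, {3}, {4,6,8,14} are disjoint, each induces a connected subgraph, and every pair is joined by at least one edge of G. Contracting each set to a single vertex therefore yields K_{4} as a minor, and since treewidth is minor-monotone, tw(G) ≥ tw(K_{4}) = 3. Hence tw(G) = 3 exactly.

Treewidth 3.
One optimal decomposition is:
Bags: B1 = {0, 10, 11, 13}  B2 = {0, 3, 10, 11}  B3 = {0, 3, 6, 10}  B4 = {3, 4, 6, 10}  B5 = {3, 4, 6, 14}  B6 = {4, 6, 8, 14}  B7 = {4, 7, 8, 14}  B8 = {2, 7, 8, 14}  B9 = {2, 5, 7, 8}  B10 = {2, 5, 7, 9}  B11 = {1, 2, 5, 9}  B12 = {1, 5, 9, 12}
Tree: B1–B2, B2–B3, B3–B4, B4–B5, B5–B6, B6–B7, B7–B8, B8–B9, B9–B10, B10–B11, B11–B12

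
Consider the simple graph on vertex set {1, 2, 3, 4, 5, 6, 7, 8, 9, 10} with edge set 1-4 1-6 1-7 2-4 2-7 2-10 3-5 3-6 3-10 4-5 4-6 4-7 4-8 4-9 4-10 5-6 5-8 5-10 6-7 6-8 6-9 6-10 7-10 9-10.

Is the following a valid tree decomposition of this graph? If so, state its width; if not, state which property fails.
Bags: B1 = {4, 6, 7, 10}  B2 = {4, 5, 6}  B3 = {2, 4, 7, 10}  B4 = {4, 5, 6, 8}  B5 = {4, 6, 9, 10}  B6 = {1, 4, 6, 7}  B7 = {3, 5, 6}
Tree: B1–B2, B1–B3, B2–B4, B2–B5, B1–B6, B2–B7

A tree decomposition must satisfy three properties: every vertex lies in some bag; for every edge, both endpoints lie together in some bag; and for every vertex, the bags containing it form a connected subtree. Here edge (10,5) lies in no bag, so the decomposition is invalid.

No — edge (10,5) lies in no bag.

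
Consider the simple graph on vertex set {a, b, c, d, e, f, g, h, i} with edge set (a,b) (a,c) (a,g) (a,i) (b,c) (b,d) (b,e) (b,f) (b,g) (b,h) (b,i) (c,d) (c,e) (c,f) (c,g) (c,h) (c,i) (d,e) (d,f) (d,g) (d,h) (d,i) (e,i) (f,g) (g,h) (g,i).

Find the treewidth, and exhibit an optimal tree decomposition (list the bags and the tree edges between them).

Treewidth 4.
One such decomposition:
Bags: B1 = {b, c, d, g, i}  B2 = {a, b, c, g, i}  B3 = {b, c, d, f, g}  B4 = {b, c, d, g, h}  B5 = {b, c, d, e, i}
Tree: B1–B2, B1–B3, B3–B4, B1–B5

The largest bag has 5 vertices, giving width 4; this decomposition certifies tw(G) ≤ 4. For the lower bound, the 5 vertices {b, c, d, g, h} are pairwise adjacent, and any tree decomposition puts a clique entirely inside one bag — forcing width ≥ 4. Therefore the treewidth is 4.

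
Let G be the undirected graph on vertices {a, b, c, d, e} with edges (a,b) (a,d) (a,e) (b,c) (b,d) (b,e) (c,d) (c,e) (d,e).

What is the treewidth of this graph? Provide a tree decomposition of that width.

Treewidth 3.
One optimal decomposition is:
Bags: B1 = {a, b, d, e}  B2 = {b, c, d, e}
Tree: B1–B2

Every bag has size at most 4, so the width is 4 − 1 = 3 and tw(G) ≤ 3. On the other hand G contains the 4-clique {b, c, d, e}. A clique must lie in a single bag of any decomposition, so no decomposition can have width below 3. Therefore the treewidth is 3.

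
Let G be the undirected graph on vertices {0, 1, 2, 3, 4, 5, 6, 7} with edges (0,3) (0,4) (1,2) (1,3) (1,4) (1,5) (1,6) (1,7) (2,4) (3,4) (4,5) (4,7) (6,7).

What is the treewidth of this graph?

A width-2 tree decomposition is:
Bags: B1 = {1, 4, 7}  B2 = {1, 2, 4}  B3 = {1, 3, 4}  B4 = {1, 6, 7}  B5 = {0, 3, 4}  B6 = {1, 4, 5}
Tree: B1–B2, B1–B3, B1–B4, B3–B5, B1–B6
The largest bag has 3 vertices, giving width 2; this decomposition certifies tw(G) ≤ 2. For the lower bound, the 3 vertices {0, 3, 4} are pairwise adjacent, and any tree decomposition puts a clique entirely inside one bag — forcing width ≥ 2. Hence tw(G) = 2 exactly.

2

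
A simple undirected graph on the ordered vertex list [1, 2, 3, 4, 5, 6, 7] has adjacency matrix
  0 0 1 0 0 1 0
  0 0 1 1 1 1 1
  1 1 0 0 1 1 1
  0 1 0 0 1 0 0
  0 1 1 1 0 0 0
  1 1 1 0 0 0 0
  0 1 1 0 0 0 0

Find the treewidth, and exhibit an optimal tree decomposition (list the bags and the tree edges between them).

Treewidth 2.
One such decomposition:
Bags: B1 = {2, 3, 7}  B2 = {2, 3, 6}  B3 = {2, 3, 5}  B4 = {2, 4, 5}  B5 = {1, 3, 6}
Tree: B1–B2, B2–B3, B3–B4, B2–B5

Every bag has size at most 3, so the width is 3 − 1 = 2 and tw(G) ≤ 2. For the lower bound, the 3 vertices {1, 3, 6} are pairwise adjacent, and any tree decomposition puts a clique entirely inside one bag — forcing width ≥ 2. Hence tw(G) = 2 exactly.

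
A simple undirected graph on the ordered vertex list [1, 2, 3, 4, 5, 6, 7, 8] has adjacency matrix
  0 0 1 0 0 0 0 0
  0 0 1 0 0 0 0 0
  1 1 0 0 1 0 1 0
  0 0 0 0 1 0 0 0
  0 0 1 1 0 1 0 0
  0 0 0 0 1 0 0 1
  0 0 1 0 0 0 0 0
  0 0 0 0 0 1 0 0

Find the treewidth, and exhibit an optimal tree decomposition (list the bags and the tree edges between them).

Treewidth 1.
One such decomposition:
Bags: B1 = {3, 5}  B2 = {5, 6}  B3 = {3, 7}  B4 = {4, 5}  B5 = {2, 3}  B6 = {1, 3}  B7 = {6, 8}
Tree: B1–B2, B1–B3, B1–B4, B1–B5, B3–B6, B2–B7

Each bag holds 2 vertices, so the decomposition has width 1, which upper-bounds the treewidth. Since G has at least one edge (e.g. 3–5), it is not an edgeless graph, so tw(G) ≥ 1. Therefore the treewidth is 1.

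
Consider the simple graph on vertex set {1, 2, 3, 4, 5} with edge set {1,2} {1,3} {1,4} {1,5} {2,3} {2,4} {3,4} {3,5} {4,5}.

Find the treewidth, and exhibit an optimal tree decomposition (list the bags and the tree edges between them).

Treewidth 3.
One such decomposition:
Bags: B1 = {1, 2, 3, 4}  B2 = {1, 3, 4, 5}
Tree: B1–B2

Every bag has size at most 4, so the width is 4 − 1 = 3 and tw(G) ≤ 3. For the lower bound, the 4 vertices {1, 2, 3, 4} are pairwise adjacent, and any tree decomposition puts a clique entirely inside one bag — forcing width ≥ 3. Therefore the treewidth is 3.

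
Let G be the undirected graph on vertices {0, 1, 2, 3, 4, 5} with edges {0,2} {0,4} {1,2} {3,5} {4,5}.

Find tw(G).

A width-1 tree decomposition is:
Bags: B1 = {1, 2}  B2 = {0, 2}  B3 = {0, 4}  B4 = {4, 5}  B5 = {3, 5}
Tree: B1–B2, B2–B3, B3–B4, B4–B5
Every bag has size at most 2, so the width is 2 − 1 = 1 and tw(G) ≤ 1. G has an edge, so its treewidth is at least 1. The upper and lower bounds meet at 1, so that is the treewidth.

1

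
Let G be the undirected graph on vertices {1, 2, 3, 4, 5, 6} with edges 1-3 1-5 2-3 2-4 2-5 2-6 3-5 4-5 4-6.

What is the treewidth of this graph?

A width-2 tree decomposition is:
Bags: B1 = {2, 4, 5}  B2 = {2, 3, 5}  B3 = {1, 3, 5}  B4 = {2, 4, 6}
Tree: B1–B2, B2–B3, B1–B4
Every bag has size at most 3, so the width is 3 − 1 = 2 and tw(G) ≤ 2. On the other hand G contains the 3-clique {1, 3, 5}. A clique must lie in a single bag of any decomposition, so no decomposition can have width below 2. Combining the bounds, tw(G) = 2.

2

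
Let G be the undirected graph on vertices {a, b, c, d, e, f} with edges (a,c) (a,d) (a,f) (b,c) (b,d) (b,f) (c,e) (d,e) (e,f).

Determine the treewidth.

A width-3 tree decomposition is:
Bags: B1 = {a, b, e, f}  B2 = {a, b, c, e}  B3 = {a, b, d, e}
Tree: B1–B2, B2–B3
The largest bag has 4 vertices, giving width 3; this decomposition certifies tw(G) ≤ 3. For the lower bound: the 4 vertex sets {b,f}, {a,c}, {e}, {d} are disjoint, each induces a connected subgraph, and every pair is joined by at least one edge of G. Contracting each set to a single vertex therefore yields K_{4} as a minor, and since treewidth is minor-monotone, tw(G) ≥ tw(K_{4}) = 3. Therefore the treewidth is 3.

3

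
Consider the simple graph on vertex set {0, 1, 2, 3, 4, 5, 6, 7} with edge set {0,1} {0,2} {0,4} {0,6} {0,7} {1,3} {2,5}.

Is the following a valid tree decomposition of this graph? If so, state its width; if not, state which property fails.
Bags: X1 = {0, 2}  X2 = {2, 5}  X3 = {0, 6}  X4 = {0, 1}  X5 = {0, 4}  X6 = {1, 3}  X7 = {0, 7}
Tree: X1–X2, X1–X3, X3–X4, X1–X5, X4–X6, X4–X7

Vertex coverage: the bags together contain {0, 1, 2, 3, 4, 5, 6, 7}, the full vertex set. Edge coverage: each edge of G has both endpoints in at least one bag. Running intersection: for every vertex, the bags containing it form a connected subtree. All three properties hold, so this is a valid tree decomposition of width max|bag| − 1 = 1, and hence tw(G) ≤ 1.

Yes; width 1.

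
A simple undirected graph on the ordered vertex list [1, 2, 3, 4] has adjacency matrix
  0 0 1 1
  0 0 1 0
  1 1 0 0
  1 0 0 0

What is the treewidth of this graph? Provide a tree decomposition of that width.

The largest bag has 2 vertices, giving width 1; this decomposition certifies tw(G) ≤ 1. Any graph with an edge has treewidth ≥ 1, and G has the edge 2–3. Hence tw(G) = 1 exactly.

Treewidth 1.
One optimal decomposition is:
Bags: B1 = {2, 3}  B2 = {1, 3}  B3 = {1, 4}
Tree: B1–B2, B2–B3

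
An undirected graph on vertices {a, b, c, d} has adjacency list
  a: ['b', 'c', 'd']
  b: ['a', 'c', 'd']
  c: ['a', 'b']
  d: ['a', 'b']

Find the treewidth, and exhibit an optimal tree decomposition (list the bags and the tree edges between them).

Treewidth 2.
Bags: B1 = {a, b, c}  B2 = {a, b, d}
Tree: B1–B2

Every bag has size at most 3, so the width is 3 − 1 = 2 and tw(G) ≤ 2. On the other hand G contains the 3-clique {a, b, d}. A clique must lie in a single bag of any decomposition, so no decomposition can have width below 2. Combining the bounds, tw(G) = 2.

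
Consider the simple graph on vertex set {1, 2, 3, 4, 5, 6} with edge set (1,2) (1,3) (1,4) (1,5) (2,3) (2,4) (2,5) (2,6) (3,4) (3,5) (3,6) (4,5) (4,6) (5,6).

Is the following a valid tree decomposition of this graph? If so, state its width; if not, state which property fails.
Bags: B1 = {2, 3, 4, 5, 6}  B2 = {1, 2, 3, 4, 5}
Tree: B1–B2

Vertex coverage: the bags together contain {1, 2, 3, 4, 5, 6}, the full vertex set. Edge coverage: each edge of G has both endpoints in at least one bag. Running intersection: for every vertex, the bags containing it form a connected subtree. All three properties hold, so this is a valid tree decomposition of width max|bag| − 1 = 4, and hence tw(G) ≤ 4.

Yes; width 4.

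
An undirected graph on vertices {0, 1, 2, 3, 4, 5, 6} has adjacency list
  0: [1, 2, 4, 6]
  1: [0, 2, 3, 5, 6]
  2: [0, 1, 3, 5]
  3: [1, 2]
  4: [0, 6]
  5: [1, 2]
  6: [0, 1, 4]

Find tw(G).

A width-2 tree decomposition is:
Bags: B1 = {0, 1, 6}  B2 = {0, 1, 2}  B3 = {1, 2, 5}  B4 = {0, 4, 6}  B5 = {1, 2, 3}
Tree: B1–B2, B2–B3, B1–B4, B3–B5
The largest bag has 3 vertices, giving width 2; this decomposition certifies tw(G) ≤ 2. For the lower bound, the 3 vertices {0, 1, 2} are pairwise adjacent, and any tree decomposition puts a clique entirely inside one bag — forcing width ≥ 2. Therefore the treewidth is 2.

2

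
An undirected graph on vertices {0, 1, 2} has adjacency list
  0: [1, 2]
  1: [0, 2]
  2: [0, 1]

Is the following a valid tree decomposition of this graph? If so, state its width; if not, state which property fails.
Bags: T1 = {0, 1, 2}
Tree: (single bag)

Yes; width 2.

Every vertex of G appears in some bag (union = {0, 1, 2}); every edge is covered by a bag; and for each vertex v the set of bags containing v is connected in the bag tree. The decomposition is therefore valid. The largest bag has 3 vertices, so the width is 2.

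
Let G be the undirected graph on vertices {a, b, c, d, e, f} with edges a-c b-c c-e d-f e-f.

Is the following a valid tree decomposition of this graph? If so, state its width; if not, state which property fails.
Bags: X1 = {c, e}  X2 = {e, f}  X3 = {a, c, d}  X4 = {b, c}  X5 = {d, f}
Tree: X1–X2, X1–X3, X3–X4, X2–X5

No — bags containing vertex d are not connected in the tree.

A tree decomposition must satisfy three properties: every vertex lies in some bag; for every edge, both endpoints lie together in some bag; and for every vertex, the bags containing it form a connected subtree. Here bags containing vertex d are not connected in the tree, so the decomposition is invalid.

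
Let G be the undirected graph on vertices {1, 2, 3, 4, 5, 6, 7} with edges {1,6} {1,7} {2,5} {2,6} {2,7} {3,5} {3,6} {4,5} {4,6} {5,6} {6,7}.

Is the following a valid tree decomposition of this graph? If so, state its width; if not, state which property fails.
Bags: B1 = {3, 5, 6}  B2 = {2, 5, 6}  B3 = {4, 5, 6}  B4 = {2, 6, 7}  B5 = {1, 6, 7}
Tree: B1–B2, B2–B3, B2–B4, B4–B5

Vertex coverage: the bags together contain {1, 2, 3, 4, 5, 6, 7}, the full vertex set. Edge coverage: each edge of G has both endpoints in at least one bag. Running intersection: for every vertex, the bags containing it form a connected subtree. All three properties hold, so this is a valid tree decomposition of width max|bag| − 1 = 2, and hence tw(G) ≤ 2.

Yes; width 2.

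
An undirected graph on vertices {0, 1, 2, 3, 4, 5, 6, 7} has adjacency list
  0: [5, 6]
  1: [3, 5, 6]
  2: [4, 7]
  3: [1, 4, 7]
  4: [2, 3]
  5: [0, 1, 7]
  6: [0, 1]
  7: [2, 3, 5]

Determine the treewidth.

2

A width-2 tree decomposition is:
Bags: B1 = {2, 3, 4}  B2 = {2, 3, 7}  B3 = {1, 3, 7}  B4 = {1, 5, 7}  B5 = {1, 5, 6}  B6 = {0, 5, 6}
Tree: B1–B2, B2–B3, B3–B4, B4–B5, B5–B6
The largest bag has 3 vertices, giving width 2; this decomposition certifies tw(G) ≤ 2. For the lower bound, G contains the cycle 4–2–7–3–4, so G is not a forest; only forests have treewidth ≤ 1, hence tw(G) ≥ 2. Hence tw(G) = 2 exactly.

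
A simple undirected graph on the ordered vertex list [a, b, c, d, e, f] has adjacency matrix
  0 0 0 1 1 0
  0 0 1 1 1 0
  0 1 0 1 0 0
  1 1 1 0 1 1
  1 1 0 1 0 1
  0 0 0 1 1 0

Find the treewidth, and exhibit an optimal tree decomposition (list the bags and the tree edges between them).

Treewidth 2.
Bags: B1 = {a, d, e}  B2 = {b, d, e}  B3 = {b, c, d}  B4 = {d, e, f}
Tree: B1–B2, B2–B3, B2–B4

Every bag has size at most 3, so the width is 3 − 1 = 2 and tw(G) ≤ 2. Conversely, {d, e, f} is a clique of size 3, and the vertices of any clique must share a bag in every tree decomposition; so some bag has ≥ 3 vertices and tw(G) ≥ 2. The upper and lower bounds meet at 2, so that is the treewidth.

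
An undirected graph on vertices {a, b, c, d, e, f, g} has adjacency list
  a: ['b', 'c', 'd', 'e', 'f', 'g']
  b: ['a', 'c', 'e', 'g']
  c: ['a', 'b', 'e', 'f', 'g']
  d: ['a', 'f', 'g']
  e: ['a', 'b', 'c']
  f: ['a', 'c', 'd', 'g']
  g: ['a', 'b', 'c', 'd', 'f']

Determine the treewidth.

3

A width-3 tree decomposition is:
Bags: B1 = {a, b, c, g}  B2 = {a, c, f, g}  B3 = {a, d, f, g}  B4 = {a, b, c, e}
Tree: B1–B2, B2–B3, B1–B4
Every bag has size at most 4, so the width is 4 − 1 = 3 and tw(G) ≤ 3. Conversely, {a, d, f, g} is a clique of size 4, and the vertices of any clique must share a bag in every tree decomposition; so some bag has ≥ 4 vertices and tw(G) ≥ 3. The upper and lower bounds meet at 3, so that is the treewidth.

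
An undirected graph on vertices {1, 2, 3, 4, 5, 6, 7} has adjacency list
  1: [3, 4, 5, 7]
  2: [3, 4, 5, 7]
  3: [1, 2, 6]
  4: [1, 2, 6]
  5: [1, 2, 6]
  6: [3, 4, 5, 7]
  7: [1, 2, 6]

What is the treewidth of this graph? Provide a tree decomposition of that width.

Treewidth 3.
One optimal decomposition is:
Bags: B1 = {1, 2, 3, 6}  B2 = {1, 2, 6, 7}  B3 = {1, 2, 4, 6}  B4 = {1, 2, 5, 6}
Tree: B1–B2, B2–B3, B3–B4

Each bag holds 4 vertices, so the decomposition has width 3, which upper-bounds the treewidth. For the lower bound: the 4 vertex sets {1,3}, {6,7}, {2}, {4} are disjoint, each induces a connected subgraph, and every pair is joined by at least one edge of G. Contracting each set to a single vertex therefore yields K_{4} as a minor, and since treewidth is minor-monotone, tw(G) ≥ tw(K_{4}) = 3. Combining the bounds, tw(G) = 3.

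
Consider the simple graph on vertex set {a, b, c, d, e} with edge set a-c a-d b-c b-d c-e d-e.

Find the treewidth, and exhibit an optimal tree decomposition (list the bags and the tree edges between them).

Treewidth 2.
One such decomposition:
Bags: B1 = {c, d, e}  B2 = {a, c, d}  B3 = {b, c, d}
Tree: B1–B2, B2–B3

Every bag has size at most 3, so the width is 3 − 1 = 2 and tw(G) ≤ 2. Since c–e–d–a–c is a cycle in G, G is not acyclic. Forests are exactly the graphs of treewidth ≤ 1, so tw(G) ≥ 2. Hence tw(G) = 2 exactly.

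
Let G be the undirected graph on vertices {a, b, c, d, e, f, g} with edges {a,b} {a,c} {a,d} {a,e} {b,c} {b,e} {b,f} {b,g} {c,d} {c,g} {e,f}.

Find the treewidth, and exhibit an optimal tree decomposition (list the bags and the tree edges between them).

Treewidth 2.
Bags: B1 = {a, b, c}  B2 = {a, b, e}  B3 = {a, c, d}  B4 = {b, c, g}  B5 = {b, e, f}
Tree: B1–B2, B1–B3, B1–B4, B2–B5

The largest bag has 3 vertices, giving width 2; this decomposition certifies tw(G) ≤ 2. On the other hand G contains the 3-clique {a, c, d}. A clique must lie in a single bag of any decomposition, so no decomposition can have width below 2. Therefore the treewidth is 2.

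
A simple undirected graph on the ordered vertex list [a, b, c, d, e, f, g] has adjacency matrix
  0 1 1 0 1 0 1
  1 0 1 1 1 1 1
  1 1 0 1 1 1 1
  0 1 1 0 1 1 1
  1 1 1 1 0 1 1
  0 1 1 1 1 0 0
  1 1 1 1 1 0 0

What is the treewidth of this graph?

4

A width-4 tree decomposition is:
Bags: B1 = {b, c, d, e, g}  B2 = {b, c, d, e, f}  B3 = {a, b, c, e, g}
Tree: B1–B2, B1–B3
Each bag holds 5 vertices, so the decomposition has width 4, which upper-bounds the treewidth. For the lower bound, the 5 vertices {b, c, d, e, g} are pairwise adjacent, and any tree decomposition puts a clique entirely inside one bag — forcing width ≥ 4. Therefore the treewidth is 4.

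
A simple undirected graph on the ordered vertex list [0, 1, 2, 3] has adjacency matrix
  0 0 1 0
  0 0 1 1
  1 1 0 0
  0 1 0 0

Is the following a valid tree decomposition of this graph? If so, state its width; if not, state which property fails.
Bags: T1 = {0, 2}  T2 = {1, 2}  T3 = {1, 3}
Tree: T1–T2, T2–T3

Vertex coverage: the bags together contain {0, 1, 2, 3}, the full vertex set. Edge coverage: each edge of G has both endpoints in at least one bag. Running intersection: for every vertex, the bags containing it form a connected subtree. All three properties hold, so this is a valid tree decomposition of width max|bag| − 1 = 1, and hence tw(G) ≤ 1.

Yes; width 1.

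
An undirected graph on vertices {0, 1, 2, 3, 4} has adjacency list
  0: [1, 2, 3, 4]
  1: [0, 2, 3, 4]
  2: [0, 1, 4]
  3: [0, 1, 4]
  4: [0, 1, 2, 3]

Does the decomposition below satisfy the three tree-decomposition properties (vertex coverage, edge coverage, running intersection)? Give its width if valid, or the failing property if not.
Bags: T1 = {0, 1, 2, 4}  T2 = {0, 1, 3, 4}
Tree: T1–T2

Vertex coverage: the bags together contain {0, 1, 2, 3, 4}, the full vertex set. Edge coverage: each edge of G has both endpoints in at least one bag. Running intersection: for every vertex, the bags containing it form a connected subtree. All three properties hold, so this is a valid tree decomposition of width max|bag| − 1 = 3, and hence tw(G) ≤ 3.

Yes; width 3.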